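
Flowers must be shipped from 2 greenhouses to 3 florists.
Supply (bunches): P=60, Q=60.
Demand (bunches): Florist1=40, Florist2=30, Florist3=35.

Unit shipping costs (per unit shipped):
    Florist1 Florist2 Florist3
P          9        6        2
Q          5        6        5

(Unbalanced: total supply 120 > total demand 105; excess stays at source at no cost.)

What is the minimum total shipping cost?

A cheapest plan:
  P to Florist2: 25 bunches
  P to Florist3: 35 bunches
  Q to Florist1: 40 bunches
  Q to Florist2: 5 bunches
Total cost = 450.

450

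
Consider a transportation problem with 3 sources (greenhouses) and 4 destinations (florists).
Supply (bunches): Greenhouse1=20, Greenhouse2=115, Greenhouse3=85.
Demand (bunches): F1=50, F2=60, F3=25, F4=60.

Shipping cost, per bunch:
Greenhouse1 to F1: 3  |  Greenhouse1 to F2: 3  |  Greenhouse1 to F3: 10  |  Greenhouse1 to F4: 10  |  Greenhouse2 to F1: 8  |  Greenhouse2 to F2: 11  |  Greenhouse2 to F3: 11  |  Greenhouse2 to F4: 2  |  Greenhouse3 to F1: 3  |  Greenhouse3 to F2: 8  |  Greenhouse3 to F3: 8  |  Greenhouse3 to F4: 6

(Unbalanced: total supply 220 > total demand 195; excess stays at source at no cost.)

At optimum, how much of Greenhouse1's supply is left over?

0

Minimum-cost shipments:
  Greenhouse1→F2: 20 bunches
  Greenhouse2→F2: 30 bunches
  Greenhouse2→F4: 60 bunches
  Greenhouse3→F1: 50 bunches
  Greenhouse3→F2: 10 bunches
  Greenhouse3→F3: 25 bunches
Total cost = 940.
Greenhouse1 ships 20 of its 20, leaving 0.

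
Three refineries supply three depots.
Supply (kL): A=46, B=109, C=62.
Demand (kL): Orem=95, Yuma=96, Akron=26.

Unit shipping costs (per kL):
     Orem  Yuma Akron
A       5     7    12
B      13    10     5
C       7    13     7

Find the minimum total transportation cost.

1650

Optimal allocation:
  A→Orem: 33 × 5 = 165
  A→Yuma: 13 × 7 = 91
  B→Yuma: 83 × 10 = 830
  B→Akron: 26 × 5 = 130
  C→Orem: 62 × 7 = 434
Total = 165 + 91 + 830 + 130 + 434 = 1650.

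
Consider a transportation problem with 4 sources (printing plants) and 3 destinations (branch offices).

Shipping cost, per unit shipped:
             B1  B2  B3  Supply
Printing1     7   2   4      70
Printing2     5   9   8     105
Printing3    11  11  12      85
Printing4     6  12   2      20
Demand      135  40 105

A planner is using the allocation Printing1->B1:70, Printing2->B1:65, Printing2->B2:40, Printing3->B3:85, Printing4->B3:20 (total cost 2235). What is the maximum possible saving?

480

Current plan cost = 70·7 + 65·5 + 40·9 + 85·12 + 20·2 = 2235.
Optimal plan:
  Printing1 to B2: 40 × 2 = 80
  Printing1 to B3: 30 × 4 = 120
  Printing2 to B1: 105 × 5 = 525
  Printing3 to B1: 30 × 11 = 330
  Printing3 to B3: 55 × 12 = 660
  Printing4 to B3: 20 × 2 = 40
Optimal cost = 1755.
Saving = 2235 − 1755 = 480.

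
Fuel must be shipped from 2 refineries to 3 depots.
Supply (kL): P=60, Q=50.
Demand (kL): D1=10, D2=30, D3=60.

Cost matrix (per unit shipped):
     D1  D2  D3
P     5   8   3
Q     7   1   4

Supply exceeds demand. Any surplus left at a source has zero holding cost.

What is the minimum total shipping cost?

270

A cheapest plan:
  P–D1: 10 kL
  P–D3: 50 kL
  Q–D2: 30 kL
  Q–D3: 10 kL
Total cost = 270.
(Supply check: P ships 60; Q ships 40.)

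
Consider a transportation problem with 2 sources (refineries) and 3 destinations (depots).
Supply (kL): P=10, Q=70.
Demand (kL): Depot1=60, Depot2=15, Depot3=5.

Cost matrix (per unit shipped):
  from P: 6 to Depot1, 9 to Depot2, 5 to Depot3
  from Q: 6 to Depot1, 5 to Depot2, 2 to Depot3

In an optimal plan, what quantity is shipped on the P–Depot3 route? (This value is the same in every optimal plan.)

0

The minimum-cost plan:
  P to Depot1: 10 kL
  Q to Depot1: 50 kL
  Q to Depot2: 15 kL
  Q to Depot3: 5 kL
Total cost = 445.
The route P→Depot3 is not used.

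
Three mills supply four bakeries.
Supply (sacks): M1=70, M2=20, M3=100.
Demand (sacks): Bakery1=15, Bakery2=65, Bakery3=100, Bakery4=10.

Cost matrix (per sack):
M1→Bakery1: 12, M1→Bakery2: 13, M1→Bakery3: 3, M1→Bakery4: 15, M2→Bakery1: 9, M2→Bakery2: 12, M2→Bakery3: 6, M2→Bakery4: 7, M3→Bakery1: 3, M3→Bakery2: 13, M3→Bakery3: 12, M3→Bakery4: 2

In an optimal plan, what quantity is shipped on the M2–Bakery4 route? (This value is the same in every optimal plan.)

The minimum-cost plan:
  M1->Bakery3: 70 × 3 = 210
  M2->Bakery3: 20 × 6 = 120
  M3->Bakery1: 15 × 3 = 45
  M3->Bakery2: 65 × 13 = 845
  M3->Bakery3: 10 × 12 = 120
  M3->Bakery4: 10 × 2 = 20
Total cost = 1360.
The route M2→Bakery4 is not used.

0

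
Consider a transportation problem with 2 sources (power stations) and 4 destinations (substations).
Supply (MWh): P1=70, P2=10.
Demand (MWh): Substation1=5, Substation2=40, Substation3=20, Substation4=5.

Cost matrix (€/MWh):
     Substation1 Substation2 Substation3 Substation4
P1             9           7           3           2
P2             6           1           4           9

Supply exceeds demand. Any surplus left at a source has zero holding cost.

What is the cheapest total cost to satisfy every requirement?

Optimal allocation:
  P1→Substation1: 5 MWh
  P1→Substation2: 30 MWh
  P1→Substation3: 20 MWh
  P1→Substation4: 5 MWh
  P2→Substation2: 10 MWh
Total cost = €335.
(Supply check: P1 ships 60; P2 ships 10.)

335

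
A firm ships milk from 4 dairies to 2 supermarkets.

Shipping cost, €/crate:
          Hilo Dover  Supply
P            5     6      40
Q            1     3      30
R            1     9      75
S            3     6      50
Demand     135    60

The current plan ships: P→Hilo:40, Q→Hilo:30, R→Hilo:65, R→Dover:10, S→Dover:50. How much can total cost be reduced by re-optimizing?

150

Current plan cost = 40·5 + 30·1 + 65·1 + 10·9 + 50·6 = €685.
Optimal plan:
  P→Dover: 40 crates
  Q→Hilo: 10 crates
  Q→Dover: 20 crates
  R→Hilo: 75 crates
  S→Hilo: 50 crates
Optimal cost = €535.
Saving = 685 − 535 = €150.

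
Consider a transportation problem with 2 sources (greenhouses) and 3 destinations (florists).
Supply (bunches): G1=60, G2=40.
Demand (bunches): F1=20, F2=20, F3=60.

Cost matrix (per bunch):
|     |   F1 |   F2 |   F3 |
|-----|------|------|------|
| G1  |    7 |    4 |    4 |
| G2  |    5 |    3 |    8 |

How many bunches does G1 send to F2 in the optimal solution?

Solving gives:
  G1 to F3: 60 × 4 = 240
  G2 to F1: 20 × 5 = 100
  G2 to F2: 20 × 3 = 60
Total cost = 400.
The route G1→F2 is not used.

0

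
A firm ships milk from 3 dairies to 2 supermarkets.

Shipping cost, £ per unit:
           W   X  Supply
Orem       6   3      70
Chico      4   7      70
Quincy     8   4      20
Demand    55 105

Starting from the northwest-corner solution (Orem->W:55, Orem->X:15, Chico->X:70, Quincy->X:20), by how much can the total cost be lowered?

Current plan cost = 55·6 + 15·3 + 70·7 + 20·4 = £945.
Optimal plan:
  Orem->X: 70 × £3 = £210
  Chico->W: 55 × £4 = £220
  Chico->X: 15 × £7 = £105
  Quincy->X: 20 × £4 = £80
Optimal cost = £615.
Saving = 945 − 615 = £330.

330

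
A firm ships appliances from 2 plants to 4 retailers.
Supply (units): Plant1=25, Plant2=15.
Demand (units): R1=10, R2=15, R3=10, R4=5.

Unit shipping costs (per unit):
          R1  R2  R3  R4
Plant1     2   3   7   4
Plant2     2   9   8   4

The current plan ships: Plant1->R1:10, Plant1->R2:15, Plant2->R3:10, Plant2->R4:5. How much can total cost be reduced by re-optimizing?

Current plan cost = 10·2 + 15·3 + 10·8 + 5·4 = 165.
Optimal plan:
  Plant1–R2: 15 × 3 = 45
  Plant1–R3: 10 × 7 = 70
  Plant2–R1: 10 × 2 = 20
  Plant2–R4: 5 × 4 = 20
Optimal cost = 155.
Saving = 165 − 155 = 10.

10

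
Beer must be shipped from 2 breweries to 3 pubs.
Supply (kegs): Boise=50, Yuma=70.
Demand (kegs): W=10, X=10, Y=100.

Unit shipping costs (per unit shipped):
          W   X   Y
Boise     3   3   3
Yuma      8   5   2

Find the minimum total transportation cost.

290

One minimum-cost allocation:
  Boise to W: 10 × 3 = 30
  Boise to X: 10 × 3 = 30
  Boise to Y: 30 × 3 = 90
  Yuma to Y: 70 × 2 = 140
Total = 30 + 30 + 90 + 140 = 290.
(Supply check: Boise ships 50; Yuma ships 70.)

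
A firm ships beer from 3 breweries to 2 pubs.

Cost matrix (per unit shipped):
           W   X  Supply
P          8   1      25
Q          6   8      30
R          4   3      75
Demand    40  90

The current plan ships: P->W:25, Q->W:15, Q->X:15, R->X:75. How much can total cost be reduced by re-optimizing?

195

Current plan cost = 25·8 + 15·6 + 15·8 + 75·3 = 635.
Optimal plan:
  P to X: 25 × 1 = 25
  Q to W: 30 × 6 = 180
  R to W: 10 × 4 = 40
  R to X: 65 × 3 = 195
Optimal cost = 440.
Saving = 635 − 440 = 195.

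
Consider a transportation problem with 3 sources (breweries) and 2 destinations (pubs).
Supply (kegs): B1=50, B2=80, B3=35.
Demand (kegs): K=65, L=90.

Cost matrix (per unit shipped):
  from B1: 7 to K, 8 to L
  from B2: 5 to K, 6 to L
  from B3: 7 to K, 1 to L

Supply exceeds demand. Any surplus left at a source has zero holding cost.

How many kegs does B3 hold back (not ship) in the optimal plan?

Minimum-cost shipments:
  B1–L: 40 kegs
  B2–K: 65 kegs
  B2–L: 15 kegs
  B3–L: 35 kegs
Total cost = 770.
B3 ships 35 of its 35, leaving 0.

0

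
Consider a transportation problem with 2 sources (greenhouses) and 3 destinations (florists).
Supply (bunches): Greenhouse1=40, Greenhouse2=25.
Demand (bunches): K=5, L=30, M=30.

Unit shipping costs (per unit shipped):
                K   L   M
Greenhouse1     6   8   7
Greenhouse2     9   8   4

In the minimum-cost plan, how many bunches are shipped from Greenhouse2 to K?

Solving gives:
  Greenhouse1→K: 5 × 6 = 30
  Greenhouse1→L: 30 × 8 = 240
  Greenhouse1→M: 5 × 7 = 35
  Greenhouse2→M: 25 × 4 = 100
Total cost = 405.
The route Greenhouse2→K is not used.

0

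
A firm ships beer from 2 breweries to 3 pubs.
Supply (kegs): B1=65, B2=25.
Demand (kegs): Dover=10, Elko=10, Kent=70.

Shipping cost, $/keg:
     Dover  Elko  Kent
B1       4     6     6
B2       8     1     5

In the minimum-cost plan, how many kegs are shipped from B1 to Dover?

10

The minimum-cost plan:
  B1→Dover: 10 kegs
  B1→Kent: 55 kegs
  B2→Elko: 10 kegs
  B2→Kent: 15 kegs
Total cost = $455.
So B1→Dover carries 10 kegs.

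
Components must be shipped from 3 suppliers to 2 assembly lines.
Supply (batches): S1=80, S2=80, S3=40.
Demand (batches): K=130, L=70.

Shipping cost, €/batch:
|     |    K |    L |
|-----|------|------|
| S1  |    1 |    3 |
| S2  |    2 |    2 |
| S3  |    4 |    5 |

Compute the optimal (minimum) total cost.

400

An optimal shipping plan:
  S1–K: 80 batches
  S2–K: 10 batches
  S2–L: 70 batches
  S3–K: 40 batches
Total cost = €400.
(Supply check: S1 ships 80; S2 ships 80; S3 ships 40.)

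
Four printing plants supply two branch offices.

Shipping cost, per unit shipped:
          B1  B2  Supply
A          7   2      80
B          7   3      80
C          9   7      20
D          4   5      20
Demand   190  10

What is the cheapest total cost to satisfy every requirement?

A cheapest plan:
  A to B1: 70 × 7 = 490
  A to B2: 10 × 2 = 20
  B to B1: 80 × 7 = 560
  C to B1: 20 × 9 = 180
  D to B1: 20 × 4 = 80
Total = 490 + 20 + 560 + 180 + 80 = 1330.

1330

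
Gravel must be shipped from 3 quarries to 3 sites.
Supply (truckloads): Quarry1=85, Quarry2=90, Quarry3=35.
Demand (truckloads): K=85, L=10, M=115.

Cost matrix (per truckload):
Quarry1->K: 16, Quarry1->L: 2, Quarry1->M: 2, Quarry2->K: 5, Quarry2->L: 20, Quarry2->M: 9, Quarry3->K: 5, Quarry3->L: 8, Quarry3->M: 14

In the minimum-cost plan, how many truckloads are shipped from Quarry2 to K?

60

The minimum-cost plan:
  Quarry1 to M: 85 × 2 = 170
  Quarry2 to K: 60 × 5 = 300
  Quarry2 to M: 30 × 9 = 270
  Quarry3 to K: 25 × 5 = 125
  Quarry3 to L: 10 × 8 = 80
Total cost = 945.
So Quarry2→K carries 60 truckloads.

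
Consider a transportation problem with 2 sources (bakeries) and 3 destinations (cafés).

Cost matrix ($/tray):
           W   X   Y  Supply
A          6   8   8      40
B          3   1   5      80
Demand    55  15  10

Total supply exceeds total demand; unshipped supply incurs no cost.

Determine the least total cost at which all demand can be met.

230

A cheapest plan:
  B to W: 55 × $3 = $165
  B to X: 15 × $1 = $15
  B to Y: 10 × $5 = $50
Total = 165 + 15 + 50 = $230.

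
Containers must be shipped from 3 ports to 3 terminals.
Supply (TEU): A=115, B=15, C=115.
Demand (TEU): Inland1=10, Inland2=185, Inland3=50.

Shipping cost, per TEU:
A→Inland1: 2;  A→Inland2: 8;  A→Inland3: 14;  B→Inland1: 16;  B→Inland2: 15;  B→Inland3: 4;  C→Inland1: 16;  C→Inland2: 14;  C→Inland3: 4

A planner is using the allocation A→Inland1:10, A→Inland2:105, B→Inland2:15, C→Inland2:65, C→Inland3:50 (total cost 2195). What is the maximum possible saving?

Current plan cost = 10·2 + 105·8 + 15·15 + 65·14 + 50·4 = 2195.
Optimal plan:
  A->Inland1: 10 × 2 = 20
  A->Inland2: 105 × 8 = 840
  B->Inland3: 15 × 4 = 60
  C->Inland2: 80 × 14 = 1120
  C->Inland3: 35 × 4 = 140
Optimal cost = 2180.
Saving = 2195 − 2180 = 15.

15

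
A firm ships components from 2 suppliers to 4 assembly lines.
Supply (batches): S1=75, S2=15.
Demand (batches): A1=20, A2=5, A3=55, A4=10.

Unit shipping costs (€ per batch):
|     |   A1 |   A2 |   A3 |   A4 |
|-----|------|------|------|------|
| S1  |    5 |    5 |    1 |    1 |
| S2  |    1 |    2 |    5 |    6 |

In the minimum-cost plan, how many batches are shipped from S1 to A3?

55

The minimum-cost plan:
  S1->A1: 5 × €5 = €25
  S1->A2: 5 × €5 = €25
  S1->A3: 55 × €1 = €55
  S1->A4: 10 × €1 = €10
  S2->A1: 15 × €1 = €15
Total cost = €130.
So S1→A3 carries 55 batches.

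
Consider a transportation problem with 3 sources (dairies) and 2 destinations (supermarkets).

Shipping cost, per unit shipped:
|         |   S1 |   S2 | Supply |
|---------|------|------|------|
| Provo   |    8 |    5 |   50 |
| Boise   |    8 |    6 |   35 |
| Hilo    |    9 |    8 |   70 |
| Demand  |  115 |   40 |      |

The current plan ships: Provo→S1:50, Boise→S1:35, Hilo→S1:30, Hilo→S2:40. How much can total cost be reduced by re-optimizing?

Current plan cost = 50·8 + 35·8 + 30·9 + 40·8 = 1270.
Optimal plan:
  Provo->S1: 10 × 8 = 80
  Provo->S2: 40 × 5 = 200
  Boise->S1: 35 × 8 = 280
  Hilo->S1: 70 × 9 = 630
Optimal cost = 1190.
Saving = 1270 − 1190 = 80.

80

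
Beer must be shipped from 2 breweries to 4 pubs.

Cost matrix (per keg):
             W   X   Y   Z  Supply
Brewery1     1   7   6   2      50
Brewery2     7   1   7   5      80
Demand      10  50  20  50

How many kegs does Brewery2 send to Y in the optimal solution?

20

Optimal shipments:
  Brewery1–W: 10 × 1 = 10
  Brewery1–Z: 40 × 2 = 80
  Brewery2–X: 50 × 1 = 50
  Brewery2–Y: 20 × 7 = 140
  Brewery2–Z: 10 × 5 = 50
Total cost = 330.
So Brewery2→Y carries 20 kegs.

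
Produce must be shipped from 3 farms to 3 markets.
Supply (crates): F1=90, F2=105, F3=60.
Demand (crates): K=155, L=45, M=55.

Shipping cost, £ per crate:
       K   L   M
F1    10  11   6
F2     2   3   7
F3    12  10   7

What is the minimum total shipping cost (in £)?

1505

One minimum-cost allocation:
  F1–K: 50 × £10 = £500
  F1–M: 40 × £6 = £240
  F2–K: 105 × £2 = £210
  F3–L: 45 × £10 = £450
  F3–M: 15 × £7 = £105
Total = 500 + 240 + 210 + 450 + 105 = £1505.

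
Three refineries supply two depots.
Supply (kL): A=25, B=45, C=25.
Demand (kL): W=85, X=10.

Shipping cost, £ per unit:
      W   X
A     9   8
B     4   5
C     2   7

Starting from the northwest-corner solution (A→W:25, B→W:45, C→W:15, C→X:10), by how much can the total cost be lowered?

Current plan cost = 25·9 + 45·4 + 15·2 + 10·7 = £505.
Optimal plan:
  A–W: 15 kL
  A–X: 10 kL
  B–W: 45 kL
  C–W: 25 kL
Optimal cost = £445.
Saving = 505 − 445 = £60.

60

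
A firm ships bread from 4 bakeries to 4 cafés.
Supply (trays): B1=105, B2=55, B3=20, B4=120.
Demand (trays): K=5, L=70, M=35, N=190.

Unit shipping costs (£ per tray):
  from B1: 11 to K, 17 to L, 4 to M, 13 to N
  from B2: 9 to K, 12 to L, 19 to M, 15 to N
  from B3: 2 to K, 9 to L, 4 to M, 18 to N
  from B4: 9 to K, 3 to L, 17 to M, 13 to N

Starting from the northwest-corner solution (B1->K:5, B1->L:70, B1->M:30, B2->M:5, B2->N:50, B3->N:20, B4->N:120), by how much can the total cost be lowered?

Current plan cost = 5·11 + 70·17 + 30·4 + 5·19 + 50·15 + 20·18 + 120·13 = £4130.
Optimal plan:
  B1->M: 20 trays
  B1->N: 85 trays
  B2->N: 55 trays
  B3->K: 5 trays
  B3->M: 15 trays
  B4->L: 70 trays
  B4->N: 50 trays
Optimal cost = £2940.
Saving = 4130 − 2940 = £1190.

1190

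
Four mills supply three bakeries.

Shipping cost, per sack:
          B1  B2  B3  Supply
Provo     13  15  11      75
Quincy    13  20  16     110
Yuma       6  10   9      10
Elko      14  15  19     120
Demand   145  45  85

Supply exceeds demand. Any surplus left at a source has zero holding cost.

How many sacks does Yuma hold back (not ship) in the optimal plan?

0

An optimal plan:
  Provo to B3: 75 × 11 = 825
  Quincy to B1: 110 × 13 = 1430
  Yuma to B3: 10 × 9 = 90
  Elko to B1: 35 × 14 = 490
  Elko to B2: 45 × 15 = 675
Total cost = 3510.
Yuma ships 10 of its 10, leaving 0.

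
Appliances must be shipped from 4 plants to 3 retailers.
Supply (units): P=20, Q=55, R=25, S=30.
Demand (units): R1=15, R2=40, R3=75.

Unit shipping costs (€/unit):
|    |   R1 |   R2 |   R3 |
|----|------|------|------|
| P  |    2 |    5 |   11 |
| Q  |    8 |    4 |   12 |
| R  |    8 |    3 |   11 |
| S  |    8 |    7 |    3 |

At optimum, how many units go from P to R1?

15

The minimum-cost plan:
  P–R1: 15 × €2 = €30
  P–R3: 5 × €11 = €55
  Q–R2: 15 × €4 = €60
  Q–R3: 40 × €12 = €480
  R–R2: 25 × €3 = €75
  S–R3: 30 × €3 = €90
Total cost = €790.
So P→R1 carries 15 units.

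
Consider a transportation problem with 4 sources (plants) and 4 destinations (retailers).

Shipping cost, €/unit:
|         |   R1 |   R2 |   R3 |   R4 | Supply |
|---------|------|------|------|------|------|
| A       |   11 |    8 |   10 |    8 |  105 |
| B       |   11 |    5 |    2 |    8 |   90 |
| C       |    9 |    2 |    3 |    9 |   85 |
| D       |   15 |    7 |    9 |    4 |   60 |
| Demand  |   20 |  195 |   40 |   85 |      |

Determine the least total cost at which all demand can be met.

1640

A cheapest plan:
  A to R1: 20 × €11 = €220
  A to R2: 60 × €8 = €480
  A to R4: 25 × €8 = €200
  B to R2: 50 × €5 = €250
  B to R3: 40 × €2 = €80
  C to R2: 85 × €2 = €170
  D to R4: 60 × €4 = €240
Total = 220 + 480 + 200 + 250 + 80 + 170 + 240 = €1640.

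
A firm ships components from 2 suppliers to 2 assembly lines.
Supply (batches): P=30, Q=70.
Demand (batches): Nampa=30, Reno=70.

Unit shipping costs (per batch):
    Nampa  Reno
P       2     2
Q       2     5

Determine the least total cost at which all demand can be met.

Optimal allocation:
  P->Reno: 30 × 2 = 60
  Q->Nampa: 30 × 2 = 60
  Q->Reno: 40 × 5 = 200
Total = 60 + 60 + 200 = 320.

320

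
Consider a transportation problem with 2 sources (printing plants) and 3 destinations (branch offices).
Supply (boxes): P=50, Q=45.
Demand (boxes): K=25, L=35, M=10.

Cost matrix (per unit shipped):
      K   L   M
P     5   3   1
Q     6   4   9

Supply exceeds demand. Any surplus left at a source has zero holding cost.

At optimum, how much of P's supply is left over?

0

Minimum-cost shipments:
  P->K: 25 × 5 = 125
  P->L: 15 × 3 = 45
  P->M: 10 × 1 = 10
  Q->L: 20 × 4 = 80
Total cost = 260.
P ships 50 of its 50, leaving 0.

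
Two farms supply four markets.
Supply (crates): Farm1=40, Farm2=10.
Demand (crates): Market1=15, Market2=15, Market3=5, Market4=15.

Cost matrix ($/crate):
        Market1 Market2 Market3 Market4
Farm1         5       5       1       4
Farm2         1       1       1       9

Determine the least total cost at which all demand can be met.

A cheapest plan:
  Farm1→Market1: 5 × $5 = $25
  Farm1→Market2: 15 × $5 = $75
  Farm1→Market3: 5 × $1 = $5
  Farm1→Market4: 15 × $4 = $60
  Farm2→Market1: 10 × $1 = $10
Total = 25 + 75 + 5 + 60 + 10 = $175.

175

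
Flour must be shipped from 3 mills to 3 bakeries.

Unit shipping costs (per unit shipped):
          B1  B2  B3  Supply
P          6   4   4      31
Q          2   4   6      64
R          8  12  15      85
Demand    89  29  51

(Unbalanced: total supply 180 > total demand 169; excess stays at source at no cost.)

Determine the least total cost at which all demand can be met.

Optimal allocation:
  P->B3: 31 × 4 = 124
  Q->B1: 15 × 2 = 30
  Q->B2: 29 × 4 = 116
  Q->B3: 20 × 6 = 120
  R->B1: 74 × 8 = 592
Total = 124 + 30 + 116 + 120 + 592 = 982.
(Supply check: P ships 31; Q ships 64; R ships 74.)

982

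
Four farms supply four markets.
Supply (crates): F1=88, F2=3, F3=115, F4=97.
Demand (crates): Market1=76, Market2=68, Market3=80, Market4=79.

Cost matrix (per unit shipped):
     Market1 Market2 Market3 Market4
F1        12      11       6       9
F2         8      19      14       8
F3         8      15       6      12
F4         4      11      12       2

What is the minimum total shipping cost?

1922

A cheapest plan:
  F1 to Market2: 68 × 11 = 748
  F1 to Market3: 20 × 6 = 120
  F2 to Market1: 3 × 8 = 24
  F3 to Market1: 55 × 8 = 440
  F3 to Market3: 60 × 6 = 360
  F4 to Market1: 18 × 4 = 72
  F4 to Market4: 79 × 2 = 158
Total = 748 + 120 + 24 + 440 + 360 + 72 + 158 = 1922.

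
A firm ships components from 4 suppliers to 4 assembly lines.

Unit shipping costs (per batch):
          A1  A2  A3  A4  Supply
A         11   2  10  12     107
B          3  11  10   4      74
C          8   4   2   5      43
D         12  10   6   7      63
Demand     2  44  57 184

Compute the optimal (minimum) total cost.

1637

Optimal allocation:
  A–A1: 2 × 11 = 22
  A–A2: 44 × 2 = 88
  A–A3: 14 × 10 = 140
  A–A4: 47 × 12 = 564
  B–A4: 74 × 4 = 296
  C–A3: 43 × 2 = 86
  D–A4: 63 × 7 = 441
Total = 22 + 88 + 140 + 564 + 296 + 86 + 441 = 1637.
(Supply check: A ships 107; B ships 74; C ships 43; D ships 63.)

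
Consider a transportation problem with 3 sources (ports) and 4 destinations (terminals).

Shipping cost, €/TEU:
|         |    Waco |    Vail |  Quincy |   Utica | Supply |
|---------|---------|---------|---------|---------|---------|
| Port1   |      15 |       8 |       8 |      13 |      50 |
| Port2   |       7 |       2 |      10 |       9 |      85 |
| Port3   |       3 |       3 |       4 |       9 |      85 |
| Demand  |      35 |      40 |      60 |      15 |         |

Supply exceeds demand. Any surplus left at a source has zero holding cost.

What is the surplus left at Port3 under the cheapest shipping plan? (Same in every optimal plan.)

An optimal plan:
  Port1–Quincy: 10 × €8 = €80
  Port2–Vail: 40 × €2 = €80
  Port2–Utica: 15 × €9 = €135
  Port3–Waco: 35 × €3 = €105
  Port3–Quincy: 50 × €4 = €200
Total cost = €600.
Port3 ships 85 of its 85, leaving 0.

0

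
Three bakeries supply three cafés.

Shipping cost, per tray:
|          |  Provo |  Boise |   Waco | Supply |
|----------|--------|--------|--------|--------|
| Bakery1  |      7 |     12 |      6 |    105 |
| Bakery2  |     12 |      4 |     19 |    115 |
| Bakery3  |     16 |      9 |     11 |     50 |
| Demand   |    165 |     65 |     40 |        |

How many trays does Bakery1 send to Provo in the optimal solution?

The minimum-cost plan:
  Bakery1 to Provo: 105 × 7 = 735
  Bakery2 to Provo: 50 × 12 = 600
  Bakery2 to Boise: 65 × 4 = 260
  Bakery3 to Provo: 10 × 16 = 160
  Bakery3 to Waco: 40 × 11 = 440
Total cost = 2195.
So Bakery1→Provo carries 105 trays.

105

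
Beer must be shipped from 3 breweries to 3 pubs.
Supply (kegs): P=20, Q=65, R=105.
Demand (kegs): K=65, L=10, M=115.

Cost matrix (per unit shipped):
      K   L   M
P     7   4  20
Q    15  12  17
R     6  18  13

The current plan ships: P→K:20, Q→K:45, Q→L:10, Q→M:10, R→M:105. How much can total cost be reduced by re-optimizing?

Current plan cost = 20·7 + 45·15 + 10·12 + 10·17 + 105·13 = 2470.
Optimal plan:
  P→K: 10 × 7 = 70
  P→L: 10 × 4 = 40
  Q→M: 65 × 17 = 1105
  R→K: 55 × 6 = 330
  R→M: 50 × 13 = 650
Optimal cost = 2195.
Saving = 2470 − 2195 = 275.

275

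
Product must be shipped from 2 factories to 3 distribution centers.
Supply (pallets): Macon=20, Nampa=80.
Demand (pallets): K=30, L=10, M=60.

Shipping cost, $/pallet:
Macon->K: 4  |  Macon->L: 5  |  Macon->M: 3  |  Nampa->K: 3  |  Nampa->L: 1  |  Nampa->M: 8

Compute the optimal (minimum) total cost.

480

A cheapest plan:
  Macon->M: 20 × $3 = $60
  Nampa->K: 30 × $3 = $90
  Nampa->L: 10 × $1 = $10
  Nampa->M: 40 × $8 = $320
Total = 60 + 90 + 10 + 320 = $480.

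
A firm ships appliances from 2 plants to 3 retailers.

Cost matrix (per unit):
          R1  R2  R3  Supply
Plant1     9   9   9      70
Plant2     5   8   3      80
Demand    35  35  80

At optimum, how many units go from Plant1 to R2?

35

Optimal shipments:
  Plant1->R1: 35 × 9 = 315
  Plant1->R2: 35 × 9 = 315
  Plant2->R3: 80 × 3 = 240
Total cost = 870.
So Plant1→R2 carries 35 units.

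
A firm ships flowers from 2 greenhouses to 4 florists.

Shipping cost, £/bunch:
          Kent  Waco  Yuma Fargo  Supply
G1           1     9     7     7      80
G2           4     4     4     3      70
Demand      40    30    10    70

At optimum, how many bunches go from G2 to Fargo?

40

The minimum-cost plan:
  G1 to Kent: 40 × £1 = £40
  G1 to Yuma: 10 × £7 = £70
  G1 to Fargo: 30 × £7 = £210
  G2 to Waco: 30 × £4 = £120
  G2 to Fargo: 40 × £3 = £120
Total cost = £560.
So G2→Fargo carries 40 bunches.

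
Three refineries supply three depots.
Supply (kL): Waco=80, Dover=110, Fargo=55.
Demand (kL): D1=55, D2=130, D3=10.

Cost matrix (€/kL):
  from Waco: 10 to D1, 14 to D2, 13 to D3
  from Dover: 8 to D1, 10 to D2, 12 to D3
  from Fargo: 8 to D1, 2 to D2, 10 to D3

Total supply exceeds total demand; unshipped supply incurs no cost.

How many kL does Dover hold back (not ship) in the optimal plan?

0

An optimal plan:
  Waco–D1: 20 × €10 = €200
  Waco–D3: 10 × €13 = €130
  Dover–D1: 35 × €8 = €280
  Dover–D2: 75 × €10 = €750
  Fargo–D2: 55 × €2 = €110
Total cost = €1470.
Dover ships 110 of its 110, leaving 0.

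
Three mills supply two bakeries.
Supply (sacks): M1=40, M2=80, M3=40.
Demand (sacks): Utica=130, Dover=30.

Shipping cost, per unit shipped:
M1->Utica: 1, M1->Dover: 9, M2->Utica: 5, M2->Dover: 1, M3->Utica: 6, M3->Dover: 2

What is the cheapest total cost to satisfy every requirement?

560

An optimal shipping plan:
  M1→Utica: 40 sacks
  M2→Utica: 80 sacks
  M3→Utica: 10 sacks
  M3→Dover: 30 sacks
Total cost = 560.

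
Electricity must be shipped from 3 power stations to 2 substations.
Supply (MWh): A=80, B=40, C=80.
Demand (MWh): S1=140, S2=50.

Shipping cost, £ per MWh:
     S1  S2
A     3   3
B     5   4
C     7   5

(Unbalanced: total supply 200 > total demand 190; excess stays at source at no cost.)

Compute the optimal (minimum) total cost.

An optimal shipping plan:
  A→S1: 80 × £3 = £240
  B→S1: 40 × £5 = £200
  C→S1: 20 × £7 = £140
  C→S2: 50 × £5 = £250
Total = 240 + 200 + 140 + 250 = £830.

830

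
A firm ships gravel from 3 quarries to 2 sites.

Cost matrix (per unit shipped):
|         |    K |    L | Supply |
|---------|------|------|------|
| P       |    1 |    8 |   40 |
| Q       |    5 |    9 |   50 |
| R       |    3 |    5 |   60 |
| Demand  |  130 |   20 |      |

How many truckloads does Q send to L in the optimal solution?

Optimal shipments:
  P→K: 40 × 1 = 40
  Q→K: 50 × 5 = 250
  R→K: 40 × 3 = 120
  R→L: 20 × 5 = 100
Total cost = 510.
The route Q→L is not used.

0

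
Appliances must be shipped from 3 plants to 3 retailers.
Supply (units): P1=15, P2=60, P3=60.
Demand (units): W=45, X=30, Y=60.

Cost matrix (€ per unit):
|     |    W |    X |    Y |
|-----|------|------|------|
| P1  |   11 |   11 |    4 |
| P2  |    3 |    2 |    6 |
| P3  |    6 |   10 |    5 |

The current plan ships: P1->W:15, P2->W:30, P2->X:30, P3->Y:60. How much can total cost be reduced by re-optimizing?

Current plan cost = 15·11 + 30·3 + 30·2 + 60·5 = €615.
Optimal plan:
  P1–Y: 15 × €4 = €60
  P2–W: 30 × €3 = €90
  P2–X: 30 × €2 = €60
  P3–W: 15 × €6 = €90
  P3–Y: 45 × €5 = €225
Optimal cost = €525.
Saving = 615 − 525 = €90.

90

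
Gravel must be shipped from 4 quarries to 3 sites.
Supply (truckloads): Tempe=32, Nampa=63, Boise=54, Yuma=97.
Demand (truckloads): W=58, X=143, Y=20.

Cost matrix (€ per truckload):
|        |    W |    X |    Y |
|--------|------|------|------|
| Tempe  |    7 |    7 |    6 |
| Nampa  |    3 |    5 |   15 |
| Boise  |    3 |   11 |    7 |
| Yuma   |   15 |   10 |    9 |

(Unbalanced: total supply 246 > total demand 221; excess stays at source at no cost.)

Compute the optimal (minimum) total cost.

An optimal shipping plan:
  Tempe→X: 32 × €7 = €224
  Nampa→W: 4 × €3 = €12
  Nampa→X: 59 × €5 = €295
  Boise→W: 54 × €3 = €162
  Yuma→X: 52 × €10 = €520
  Yuma→Y: 20 × €9 = €180
Total = 224 + 12 + 295 + 162 + 520 + 180 = €1393.

1393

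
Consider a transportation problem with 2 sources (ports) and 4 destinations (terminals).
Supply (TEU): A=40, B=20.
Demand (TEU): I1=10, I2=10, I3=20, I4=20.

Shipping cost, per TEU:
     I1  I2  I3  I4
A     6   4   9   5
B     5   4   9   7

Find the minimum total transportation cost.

370

An optimal shipping plan:
  A->I2: 10 TEU
  A->I3: 10 TEU
  A->I4: 20 TEU
  B->I1: 10 TEU
  B->I3: 10 TEU
Total cost = 370.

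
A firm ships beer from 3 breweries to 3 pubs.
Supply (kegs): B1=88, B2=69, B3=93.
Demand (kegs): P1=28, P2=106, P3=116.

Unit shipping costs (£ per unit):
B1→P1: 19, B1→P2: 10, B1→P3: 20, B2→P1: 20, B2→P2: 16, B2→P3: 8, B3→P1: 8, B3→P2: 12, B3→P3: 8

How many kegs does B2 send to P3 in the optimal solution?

Solving gives:
  B1→P2: 88 × £10 = £880
  B2→P3: 69 × £8 = £552
  B3→P1: 28 × £8 = £224
  B3→P2: 18 × £12 = £216
  B3→P3: 47 × £8 = £376
Total cost = £2248.
So B2→P3 carries 69 kegs.

69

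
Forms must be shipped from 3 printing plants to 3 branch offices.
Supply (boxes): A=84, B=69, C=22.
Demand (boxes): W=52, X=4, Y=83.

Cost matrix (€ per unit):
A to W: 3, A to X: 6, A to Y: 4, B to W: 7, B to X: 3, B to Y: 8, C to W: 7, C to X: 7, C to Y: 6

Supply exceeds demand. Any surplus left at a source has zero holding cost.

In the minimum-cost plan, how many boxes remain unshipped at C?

0

Minimum-cost shipments:
  A->W: 23 × €3 = €69
  A->Y: 61 × €4 = €244
  B->W: 29 × €7 = €203
  B->X: 4 × €3 = €12
  C->Y: 22 × €6 = €132
Total cost = €660.
C ships 22 of its 22, leaving 0.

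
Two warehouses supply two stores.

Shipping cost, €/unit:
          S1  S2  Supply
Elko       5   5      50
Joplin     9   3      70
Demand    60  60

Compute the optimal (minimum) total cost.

520

An optimal shipping plan:
  Elko–S1: 50 × €5 = €250
  Joplin–S1: 10 × €9 = €90
  Joplin–S2: 60 × €3 = €180
Total = 250 + 90 + 180 = €520.
(Supply check: Elko ships 50; Joplin ships 70.)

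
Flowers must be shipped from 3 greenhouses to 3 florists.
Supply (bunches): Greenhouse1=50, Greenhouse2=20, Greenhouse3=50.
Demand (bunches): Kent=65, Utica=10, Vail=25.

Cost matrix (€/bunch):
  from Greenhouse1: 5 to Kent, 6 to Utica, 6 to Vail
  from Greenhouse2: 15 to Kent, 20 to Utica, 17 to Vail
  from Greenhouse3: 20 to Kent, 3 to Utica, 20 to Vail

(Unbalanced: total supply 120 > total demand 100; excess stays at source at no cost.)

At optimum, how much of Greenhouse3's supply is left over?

Minimum-cost shipments:
  Greenhouse1->Kent: 45 × €5 = €225
  Greenhouse1->Vail: 5 × €6 = €30
  Greenhouse2->Kent: 20 × €15 = €300
  Greenhouse3->Utica: 10 × €3 = €30
  Greenhouse3->Vail: 20 × €20 = €400
Total cost = €985.
Greenhouse3 ships 30 of its 50, leaving 20.

20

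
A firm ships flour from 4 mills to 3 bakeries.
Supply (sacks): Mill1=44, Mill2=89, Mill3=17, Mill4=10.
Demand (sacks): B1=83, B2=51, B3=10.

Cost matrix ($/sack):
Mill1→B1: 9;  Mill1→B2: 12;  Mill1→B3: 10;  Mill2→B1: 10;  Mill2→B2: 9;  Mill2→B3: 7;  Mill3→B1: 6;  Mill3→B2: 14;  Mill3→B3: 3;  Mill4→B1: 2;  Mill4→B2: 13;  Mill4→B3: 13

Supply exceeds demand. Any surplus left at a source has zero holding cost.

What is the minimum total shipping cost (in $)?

Optimal allocation:
  Mill1->B1: 44 sacks
  Mill2->B1: 22 sacks
  Mill2->B2: 51 sacks
  Mill3->B1: 7 sacks
  Mill3->B3: 10 sacks
  Mill4->B1: 10 sacks
Total cost = $1167.
(Supply check: Mill1 ships 44; Mill2 ships 73; Mill3 ships 17; Mill4 ships 10.)

1167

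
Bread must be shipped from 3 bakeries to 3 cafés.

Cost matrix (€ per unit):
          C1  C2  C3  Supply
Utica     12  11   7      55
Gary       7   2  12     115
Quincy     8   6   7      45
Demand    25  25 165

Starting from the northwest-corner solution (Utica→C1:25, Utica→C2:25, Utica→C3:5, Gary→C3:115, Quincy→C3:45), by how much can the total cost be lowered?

Current plan cost = 25·12 + 25·11 + 5·7 + 115·12 + 45·7 = €2305.
Optimal plan:
  Utica→C3: 55 × €7 = €385
  Gary→C1: 25 × €7 = €175
  Gary→C2: 25 × €2 = €50
  Gary→C3: 65 × €12 = €780
  Quincy→C3: 45 × €7 = €315
Optimal cost = €1705.
Saving = 2305 − 1705 = €600.

600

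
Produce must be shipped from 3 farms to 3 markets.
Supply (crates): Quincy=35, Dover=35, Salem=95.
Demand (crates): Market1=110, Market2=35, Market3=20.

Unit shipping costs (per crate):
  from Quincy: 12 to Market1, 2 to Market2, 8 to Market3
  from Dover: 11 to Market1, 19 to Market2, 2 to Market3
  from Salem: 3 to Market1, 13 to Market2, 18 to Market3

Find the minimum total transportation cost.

An optimal shipping plan:
  Quincy–Market2: 35 × 2 = 70
  Dover–Market1: 15 × 11 = 165
  Dover–Market3: 20 × 2 = 40
  Salem–Market1: 95 × 3 = 285
Total = 70 + 165 + 40 + 285 = 560.

560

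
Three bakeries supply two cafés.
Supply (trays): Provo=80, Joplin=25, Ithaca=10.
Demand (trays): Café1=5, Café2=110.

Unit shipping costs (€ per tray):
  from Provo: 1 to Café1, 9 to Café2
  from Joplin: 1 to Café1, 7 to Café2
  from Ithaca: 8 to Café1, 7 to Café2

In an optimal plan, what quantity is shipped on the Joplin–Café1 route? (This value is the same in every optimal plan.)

0

Optimal shipments:
  Provo to Café1: 5 × €1 = €5
  Provo to Café2: 75 × €9 = €675
  Joplin to Café2: 25 × €7 = €175
  Ithaca to Café2: 10 × €7 = €70
Total cost = €925.
The route Joplin→Café1 is not used.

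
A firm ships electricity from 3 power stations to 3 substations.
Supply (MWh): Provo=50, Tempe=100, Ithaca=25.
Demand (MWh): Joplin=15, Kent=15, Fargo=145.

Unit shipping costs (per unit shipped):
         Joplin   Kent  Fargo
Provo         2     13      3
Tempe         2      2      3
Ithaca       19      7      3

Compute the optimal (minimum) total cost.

495

An optimal shipping plan:
  Provo→Fargo: 50 × 3 = 150
  Tempe→Joplin: 15 × 2 = 30
  Tempe→Kent: 15 × 2 = 30
  Tempe→Fargo: 70 × 3 = 210
  Ithaca→Fargo: 25 × 3 = 75
Total = 150 + 30 + 30 + 210 + 75 = 495.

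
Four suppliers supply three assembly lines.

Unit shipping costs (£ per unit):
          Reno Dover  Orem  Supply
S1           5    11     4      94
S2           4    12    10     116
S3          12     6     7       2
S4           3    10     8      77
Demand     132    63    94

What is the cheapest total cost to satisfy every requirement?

A cheapest plan:
  S1→Orem: 94 × £4 = £376
  S2→Reno: 116 × £4 = £464
  S3→Dover: 2 × £6 = £12
  S4→Reno: 16 × £3 = £48
  S4→Dover: 61 × £10 = £610
Total = 376 + 464 + 12 + 48 + 610 = £1510.

1510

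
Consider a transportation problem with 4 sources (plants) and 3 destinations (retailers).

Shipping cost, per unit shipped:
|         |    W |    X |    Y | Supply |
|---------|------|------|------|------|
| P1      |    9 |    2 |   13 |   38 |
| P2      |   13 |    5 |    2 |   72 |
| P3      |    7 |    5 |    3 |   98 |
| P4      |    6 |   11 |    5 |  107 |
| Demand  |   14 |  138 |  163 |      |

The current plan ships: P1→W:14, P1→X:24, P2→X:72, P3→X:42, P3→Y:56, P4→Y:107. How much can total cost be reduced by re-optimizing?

Current plan cost = 14·9 + 24·2 + 72·5 + 42·5 + 56·3 + 107·5 = 1447.
Optimal plan:
  P1→X: 38 × 2 = 76
  P2→X: 2 × 5 = 10
  P2→Y: 70 × 2 = 140
  P3→X: 98 × 5 = 490
  P4→W: 14 × 6 = 84
  P4→Y: 93 × 5 = 465
Optimal cost = 1265.
Saving = 1447 − 1265 = 182.

182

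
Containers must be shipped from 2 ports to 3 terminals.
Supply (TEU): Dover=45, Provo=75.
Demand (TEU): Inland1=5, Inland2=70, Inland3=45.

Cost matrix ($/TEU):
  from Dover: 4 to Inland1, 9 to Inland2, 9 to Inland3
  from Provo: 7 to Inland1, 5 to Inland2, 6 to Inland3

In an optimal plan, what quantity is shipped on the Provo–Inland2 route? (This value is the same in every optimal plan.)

70

The minimum-cost plan:
  Dover->Inland1: 5 × $4 = $20
  Dover->Inland3: 40 × $9 = $360
  Provo->Inland2: 70 × $5 = $350
  Provo->Inland3: 5 × $6 = $30
Total cost = $760.
So Provo→Inland2 carries 70 TEU.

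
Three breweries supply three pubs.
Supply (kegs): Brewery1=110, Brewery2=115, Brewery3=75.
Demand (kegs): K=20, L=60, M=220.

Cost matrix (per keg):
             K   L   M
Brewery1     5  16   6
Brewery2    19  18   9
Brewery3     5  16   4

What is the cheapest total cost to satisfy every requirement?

2515

A cheapest plan:
  Brewery1–K: 20 × 5 = 100
  Brewery1–M: 90 × 6 = 540
  Brewery2–L: 60 × 18 = 1080
  Brewery2–M: 55 × 9 = 495
  Brewery3–M: 75 × 4 = 300
Total = 100 + 540 + 1080 + 495 + 300 = 2515.
(Supply check: Brewery1 ships 110; Brewery2 ships 115; Brewery3 ships 75.)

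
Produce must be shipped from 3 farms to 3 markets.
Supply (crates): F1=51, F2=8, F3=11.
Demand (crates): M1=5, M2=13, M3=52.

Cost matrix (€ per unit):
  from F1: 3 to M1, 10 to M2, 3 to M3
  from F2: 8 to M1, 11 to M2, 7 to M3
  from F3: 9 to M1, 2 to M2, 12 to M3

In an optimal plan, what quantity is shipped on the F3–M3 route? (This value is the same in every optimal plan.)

Optimal shipments:
  F1→M1: 5 × €3 = €15
  F1→M3: 46 × €3 = €138
  F2→M2: 2 × €11 = €22
  F2→M3: 6 × €7 = €42
  F3→M2: 11 × €2 = €22
Total cost = €239.
The route F3→M3 is not used.

0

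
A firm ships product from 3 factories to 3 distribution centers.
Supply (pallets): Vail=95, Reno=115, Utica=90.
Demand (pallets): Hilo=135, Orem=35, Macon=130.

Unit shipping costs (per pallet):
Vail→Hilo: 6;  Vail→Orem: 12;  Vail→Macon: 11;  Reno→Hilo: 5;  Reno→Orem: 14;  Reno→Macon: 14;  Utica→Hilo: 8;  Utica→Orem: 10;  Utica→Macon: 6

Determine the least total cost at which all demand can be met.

Optimal allocation:
  Vail–Hilo: 20 pallets
  Vail–Orem: 35 pallets
  Vail–Macon: 40 pallets
  Reno–Hilo: 115 pallets
  Utica–Macon: 90 pallets
Total cost = 2095.
(Supply check: Vail ships 95; Reno ships 115; Utica ships 90.)

2095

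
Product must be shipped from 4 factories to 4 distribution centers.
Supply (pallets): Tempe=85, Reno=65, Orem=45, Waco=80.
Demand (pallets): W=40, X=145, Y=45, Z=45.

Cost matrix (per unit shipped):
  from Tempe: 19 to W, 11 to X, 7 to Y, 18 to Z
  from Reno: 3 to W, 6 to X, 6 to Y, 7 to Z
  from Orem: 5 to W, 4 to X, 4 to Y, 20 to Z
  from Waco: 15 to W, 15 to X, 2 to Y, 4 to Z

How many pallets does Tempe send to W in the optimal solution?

0

Solving gives:
  Tempe–X: 75 pallets
  Tempe–Y: 10 pallets
  Reno–W: 40 pallets
  Reno–X: 25 pallets
  Orem–X: 45 pallets
  Waco–Y: 35 pallets
  Waco–Z: 45 pallets
Total cost = 1595.
The route Tempe→W is not used.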